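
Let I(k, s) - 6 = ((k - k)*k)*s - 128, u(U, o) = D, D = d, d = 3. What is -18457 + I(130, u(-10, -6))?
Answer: -18579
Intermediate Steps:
D = 3
u(U, o) = 3
I(k, s) = -122 (I(k, s) = 6 + (((k - k)*k)*s - 128) = 6 + ((0*k)*s - 128) = 6 + (0*s - 128) = 6 + (0 - 128) = 6 - 128 = -122)
-18457 + I(130, u(-10, -6)) = -18457 - 122 = -18579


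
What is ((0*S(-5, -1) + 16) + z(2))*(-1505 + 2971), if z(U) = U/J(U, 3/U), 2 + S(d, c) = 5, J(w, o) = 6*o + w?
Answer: 260948/11 ≈ 23723.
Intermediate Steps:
J(w, o) = w + 6*o
S(d, c) = 3 (S(d, c) = -2 + 5 = 3)
z(U) = U/(U + 18/U) (z(U) = U/(U + 6*(3/U)) = U/(U + 18/U))
((0*S(-5, -1) + 16) + z(2))*(-1505 + 2971) = ((0*3 + 16) + 2**2/(18 + 2**2))*(-1505 + 2971) = ((0 + 16) + 4/(18 + 4))*1466 = (16 + 4/22)*1466 = (16 + 4*(1/22))*1466 = (16 + 2/11)*1466 = (178/11)*1466 = 260948/11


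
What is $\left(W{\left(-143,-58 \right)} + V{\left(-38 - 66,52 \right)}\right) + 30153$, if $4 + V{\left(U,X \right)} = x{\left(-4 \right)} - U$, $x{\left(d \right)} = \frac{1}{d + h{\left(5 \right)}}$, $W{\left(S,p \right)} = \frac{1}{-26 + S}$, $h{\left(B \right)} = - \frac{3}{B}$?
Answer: $\frac{117592543}{3887} \approx 30253.0$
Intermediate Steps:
$x{\left(d \right)} = \frac{1}{- \frac{3}{5} + d}$ ($x{\left(d \right)} = \frac{1}{d - \frac{3}{5}} = \frac{1}{- \frac{3}{5} + d}$)
$V{\left(U,X \right)} = - \frac{97}{23} - U$ ($V{\left(U,X \right)} = -4 - \left(U - \frac{5}{-3 + 5 \left(-4\right)}\right) = -4 - \left(U - \frac{5}{-3 - 20}\right) = -4 - \left(\frac{5}{23} + U\right) = - \frac{97}{23} - U$)
$\left(W{\left(-143,-58 \right)} + V{\left(-38 - 66,52 \right)}\right) + 30153 = \left(\frac{1}{-26 - 143} - - \frac{2295}{23}\right) + 30153 = \left(\frac{1}{-169} - - \frac{2295}{23}\right) + 30153 = \left(- \frac{1}{169} + \left(- \frac{97}{23} + 104\right)\right) + 30153 = \left(- \frac{1}{169} + \frac{2295}{23}\right) + 30153 = \frac{387832}{3887} + 30153 = \frac{117592543}{3887}$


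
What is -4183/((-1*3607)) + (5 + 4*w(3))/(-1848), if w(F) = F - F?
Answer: 7712149/6665736 ≈ 1.1570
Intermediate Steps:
w(F) = 0
-4183/((-1*3607)) + (5 + 4*w(3))/(-1848) = -4183/((-1*3607)) + (5 + 4*0)/(-1848) = -4183/(-3607) + (5 + 0)*(-1/1848) = -4183*(-1/3607) + 5*(-1/1848) = 4183/3607 - 5/1848 = 7712149/6665736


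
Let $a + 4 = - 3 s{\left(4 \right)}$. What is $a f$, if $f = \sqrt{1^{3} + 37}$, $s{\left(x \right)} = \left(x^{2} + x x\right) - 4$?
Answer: $- 88 \sqrt{38} \approx -542.47$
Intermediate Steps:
$s{\left(x \right)} = -4 + 2 x^{2}$ ($s{\left(x \right)} = \left(x^{2} + x^{2}\right) - 4 = 2 x^{2} - 4 = -4 + 2 x^{2}$)
$f = \sqrt{38}$ ($f = \sqrt{1 + 37} = \sqrt{38} \approx 6.1644$)
$a = -88$ ($a = -4 - 3 \left(-4 + 2 \cdot 4^{2}\right) = -4 - 3 \left(-4 + 2 \cdot 16\right) = -4 - 3 \left(-4 + 32\right) = -4 - 84 = -88$)
$a f = - 88 \sqrt{38}$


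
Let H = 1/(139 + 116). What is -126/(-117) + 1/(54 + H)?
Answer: 196109/179023 ≈ 1.0954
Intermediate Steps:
H = 1/255 ≈ 0.0039216
-126/(-117) + 1/(54 + H) = -126/(-117) + 1/(54 + 1/255) = -1/117*(-126) + 1/(13771/255) = 14/13 + 255/13771 = 196109/179023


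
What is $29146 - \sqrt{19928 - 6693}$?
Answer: $29146 - \sqrt{13235} \approx 29031.0$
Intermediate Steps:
$29146 - \sqrt{19928 - 6693} = 29146 - \sqrt{13235}$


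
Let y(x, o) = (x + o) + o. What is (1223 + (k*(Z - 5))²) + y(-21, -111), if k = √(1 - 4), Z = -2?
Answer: 833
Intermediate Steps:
k = I*√3 (k = √(-3) = I*√3 ≈ 1.732*I)
y(x, o) = x + 2*o (y(x, o) = (o + x) + o = x + 2*o)
(1223 + (k*(Z - 5))²) + y(-21, -111) = (1223 + ((I*√3)*(-2 - 5))²) + (-21 + 2*(-111)) = (1223 + ((I*√3)*(-7))²) + (-21 - 222) = (1223 + (-7*I*√3)²) - 243 = (1223 - 147) - 243 = 1076 - 243 = 833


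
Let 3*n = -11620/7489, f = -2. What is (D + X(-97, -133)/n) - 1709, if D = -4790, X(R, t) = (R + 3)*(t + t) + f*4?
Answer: -159275878/2905 ≈ -54828.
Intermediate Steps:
X(R, t) = -8 + 2*t*(3 + R) (X(R, t) = (R + 3)*(t + t) - 2*4 = (3 + R)*(2*t) - 8 = 2*t*(3 + R) - 8 = -8 + 2*t*(3 + R))
n = -11620/22467 (n = (-11620/7489)/3 = (-11620*1/7489)/3 = (1/3)*(-11620/7489) = -11620/22467 ≈ -0.51720)
(D + X(-97, -133)/n) - 1709 = (-4790 + (-8 + 6*(-133) + 2*(-97)*(-133))/(-11620/22467)) - 1709 = (-4790 + (-8 - 798 + 25802)*(-22467/11620)) - 1709 = (-4790 + 24996*(-22467/11620)) - 1709 = (-4790 - 140396283/2905) - 1709 = -154311233/2905 - 1709 = -159275878/2905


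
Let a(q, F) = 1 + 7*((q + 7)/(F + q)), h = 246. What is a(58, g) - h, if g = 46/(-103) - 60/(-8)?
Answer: -3189515/13401 ≈ -238.01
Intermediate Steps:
g = 1453/206 (g = 46*(-1/103) - 60*(-⅛) = -46/103 + 15/2 = 1453/206 ≈ 7.0534)
a(q, F) = 1 + 7*(7 + q)/(F + q) (a(q, F) = 1 + 7*((7 + q)/(F + q)) = 1 + 7*(7 + q)/(F + q))
a(58, g) - h = (49 + 1453/206 + 8*58)/(1453/206 + 58) - 1*246 = (49 + 1453/206 + 464)/(13401/206) - 246 = (206/13401)*(107131/206) - 246 = 107131/13401 - 246 = -3189515/13401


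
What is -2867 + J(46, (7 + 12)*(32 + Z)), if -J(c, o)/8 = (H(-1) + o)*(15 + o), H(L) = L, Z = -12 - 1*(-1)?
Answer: -1321043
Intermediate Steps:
Z = -11 (Z = -12 + 1 = -11)
J(c, o) = -8*(-1 + o)*(15 + o)
-2867 + J(46, (7 + 12)*(32 + Z)) = -2867 + (120 - 112*(7 + 12)*(32 - 11) - 8*(7 + 12)²*(32 - 11)²) = -2867 + (120 - 2128*21 - 8*(19*21)²) = -2867 + (120 - 112*399 - 8*399²) = -2867 + (120 - 44688 - 8*159201) = -2867 + (120 - 44688 - 1273608) = -2867 - 1318176 = -1321043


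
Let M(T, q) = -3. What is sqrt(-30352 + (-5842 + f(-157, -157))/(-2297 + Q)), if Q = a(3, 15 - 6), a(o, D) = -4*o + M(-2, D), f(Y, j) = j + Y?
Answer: I*sqrt(35083834)/34 ≈ 174.21*I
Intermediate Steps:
f(Y, j) = Y + j
a(o, D) = -3 - 4*o (a(o, D) = -4*o - 3 = -3 - 4*o)
Q = -15 (Q = -3 - 4*3 = -3 - 12 = -15)
sqrt(-30352 + (-5842 + f(-157, -157))/(-2297 + Q)) = sqrt(-30352 + (-5842 + (-157 - 157))/(-2297 - 15)) = sqrt(-30352 + (-5842 - 314)/(-2312)) = sqrt(-30352 - 6156*(-1/2312)) = sqrt(-30352 + 1539/578) = sqrt(-17541917/578) = I*sqrt(35083834)/34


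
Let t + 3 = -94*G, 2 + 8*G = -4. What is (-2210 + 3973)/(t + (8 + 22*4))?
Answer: 3526/327 ≈ 10.783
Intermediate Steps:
G = -¾ (G = -¼ + (⅛)*(-4) = -¼ - ½ = -¾ ≈ -0.75000)
t = 135/2 (t = -3 - 94*(-¾) = -3 + 141/2 = 135/2 ≈ 67.500)
(-2210 + 3973)/(t + (8 + 22*4)) = (-2210 + 3973)/(135/2 + (8 + 22*4)) = 1763/(135/2 + (8 + 88)) = 1763/(135/2 + 96) = 1763/(327/2) = 1763*(2/327) = 3526/327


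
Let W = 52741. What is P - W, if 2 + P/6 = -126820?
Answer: -813673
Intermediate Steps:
P = -760932 (P = -12 + 6*(-126820) = -12 - 760920 = -760932)
P - W = -760932 - 1*52741 = -760932 - 52741 = -813673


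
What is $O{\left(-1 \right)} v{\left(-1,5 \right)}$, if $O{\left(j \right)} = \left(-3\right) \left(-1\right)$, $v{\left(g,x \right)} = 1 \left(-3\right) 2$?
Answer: $-18$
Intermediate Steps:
$v{\left(g,x \right)} = -6$ ($v{\left(g,x \right)} = \left(-3\right) 2 = -6$)
$O{\left(j \right)} = 3$
$O{\left(-1 \right)} v{\left(-1,5 \right)} = 3 \left(-6\right) = -18$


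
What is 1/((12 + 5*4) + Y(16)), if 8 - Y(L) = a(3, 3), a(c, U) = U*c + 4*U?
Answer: 1/19 ≈ 0.052632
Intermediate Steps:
a(c, U) = 4*U + U*c
Y(L) = -13 (Y(L) = 8 - 3*(4 + 3) = 8 - 3*7 = 8 - 1*21 = 8 - 21 = -13)
1/((12 + 5*4) + Y(16)) = 1/((12 + 5*4) - 13) = 1/((12 + 20) - 13) = 1/(32 - 13) = 1/19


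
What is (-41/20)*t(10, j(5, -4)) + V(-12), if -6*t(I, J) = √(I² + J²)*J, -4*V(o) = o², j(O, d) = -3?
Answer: -36 - 41*√109/40 ≈ -46.701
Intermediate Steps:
V(o) = -o²/4
t(I, J) = -J*√(I² + J²)/6 (t(I, J) = -√(I² + J²)*J/6 = -J*√(I² + J²)/6)
(-41/20)*t(10, j(5, -4)) + V(-12) = (-41/20)*(-⅙*(-3)*√(10² + (-3)²)) - ¼*(-12)² = (-41*1/20)*(-⅙*(-3)*√(100 + 9)) - ¼*144 = -(-41)*(-3)*√109/120 - 36 = -41*√109/40 - 36 = -36 - 41*√109/40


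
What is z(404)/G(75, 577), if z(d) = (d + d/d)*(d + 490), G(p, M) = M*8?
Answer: 181035/2308 ≈ 78.438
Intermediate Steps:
G(p, M) = 8*M
z(d) = (1 + d)*(490 + d) (z(d) = (d + 1)*(490 + d) = (1 + d)*(490 + d))
z(404)/G(75, 577) = (490 + 404² + 491*404)/((8*577)) = (490 + 163216 + 198364)/4616 = 362070*(1/4616) = 181035/2308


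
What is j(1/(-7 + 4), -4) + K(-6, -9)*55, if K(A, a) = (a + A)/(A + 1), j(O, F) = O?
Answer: 494/3 ≈ 164.67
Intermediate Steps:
K(A, a) = (A + a)/(1 + A)
j(1/(-7 + 4), -4) + K(-6, -9)*55 = 1/(-7 + 4) + ((-6 - 9)/(1 - 6))*55 = 1/(-3) + (-15/(-5))*55 = -⅓ - ⅕*(-15)*55 = -⅓ + 3*55 = -⅓ + 165 = 494/3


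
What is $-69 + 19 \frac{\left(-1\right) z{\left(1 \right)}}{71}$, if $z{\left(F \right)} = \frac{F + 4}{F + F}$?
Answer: $- \frac{9893}{142} \approx -69.669$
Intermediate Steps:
$z{\left(F \right)} = \frac{4 + F}{2 F}$
$-69 + 19 \frac{\left(-1\right) z{\left(1 \right)}}{71} = -69 + 19 \frac{\left(-1\right) \frac{4 + 1}{2 \cdot 1}}{71} = -69 + 19 - \frac{1 \cdot 5}{2} \cdot \frac{1}{71} = -69 + 19 \left(-1\right) \frac{5}{2} \cdot \frac{1}{71} = -69 + 19 \left(\left(- \frac{5}{2}\right) \frac{1}{71}\right) = -69 + 19 \left(- \frac{5}{142}\right) = -69 - \frac{95}{142} = - \frac{9893}{142}$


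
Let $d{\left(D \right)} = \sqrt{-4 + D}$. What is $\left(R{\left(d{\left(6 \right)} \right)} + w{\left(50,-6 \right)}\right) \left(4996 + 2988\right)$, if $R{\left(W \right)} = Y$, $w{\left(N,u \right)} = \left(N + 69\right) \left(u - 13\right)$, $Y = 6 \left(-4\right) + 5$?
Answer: $-18203520$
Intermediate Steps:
$Y = -19$ ($Y = -24 + 5 = -19$)
$w{\left(N,u \right)} = \left(-13 + u\right) \left(69 + N\right)$ ($w{\left(N,u \right)} = \left(69 + N\right) \left(-13 + u\right) = \left(-13 + u\right) \left(69 + N\right)$)
$R{\left(W \right)} = -19$
$\left(R{\left(d{\left(6 \right)} \right)} + w{\left(50,-6 \right)}\right) \left(4996 + 2988\right) = \left(-19 + \left(-897 - 650 + 69 \left(-6\right) + 50 \left(-6\right)\right)\right) \left(4996 + 2988\right) = \left(-19 - 2261\right) 7984 = \left(-2280\right) 7984 = -18203520$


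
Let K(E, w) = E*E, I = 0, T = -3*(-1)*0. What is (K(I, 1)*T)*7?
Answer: 0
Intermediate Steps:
T = 0 (T = 3*0 = 0)
K(E, w) = E²
(K(I, 1)*T)*7 = (0²*0)*7 = (0*0)*7 = 0*7 = 0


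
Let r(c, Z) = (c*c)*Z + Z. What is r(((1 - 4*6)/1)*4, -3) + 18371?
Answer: -7024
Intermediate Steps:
r(c, Z) = Z + Z*c**2 (r(c, Z) = c**2*Z + Z = Z*c**2 + Z = Z + Z*c**2)
r(((1 - 4*6)/1)*4, -3) + 18371 = -3*(1 + (((1 - 4*6)/1)*4)**2) + 18371 = -3*(1 + ((1*(1 - 24))*4)**2) + 18371 = -3*(1 + ((1*(-23))*4)**2) + 18371 = -3*(1 + (-23*4)**2) + 18371 = -3*(1 + (-92)**2) + 18371 = -3*(1 + 8464) + 18371 = -3*8465 + 18371 = -25395 + 18371 = -7024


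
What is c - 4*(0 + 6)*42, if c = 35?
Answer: -973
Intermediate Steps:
c - 4*(0 + 6)*42 = 35 - 4*(0 + 6)*42 = 35 - 4*6*42 = 35 - 24*42 = 35 - 1008 = -973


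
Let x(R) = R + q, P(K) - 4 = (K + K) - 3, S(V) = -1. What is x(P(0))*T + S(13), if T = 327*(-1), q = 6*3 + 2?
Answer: -6868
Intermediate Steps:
q = 20 (q = 18 + 2 = 20)
T = -327
P(K) = 1 + 2*K (P(K) = 4 + ((K + K) - 3) = 4 + (2*K - 3) = 4 + (-3 + 2*K) = 1 + 2*K)
x(R) = 20 + R (x(R) = R + 20 = 20 + R)
x(P(0))*T + S(13) = (20 + (1 + 2*0))*(-327) - 1 = (20 + (1 + 0))*(-327) - 1 = (20 + 1)*(-327) - 1 = 21*(-327) - 1 = -6867 - 1 = -6868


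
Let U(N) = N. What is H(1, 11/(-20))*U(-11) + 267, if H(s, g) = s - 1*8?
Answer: 344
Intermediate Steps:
H(s, g) = -8 + s (H(s, g) = s - 8 = -8 + s)
H(1, 11/(-20))*U(-11) + 267 = (-8 + 1)*(-11) + 267 = -7*(-11) + 267 = 77 + 267 = 344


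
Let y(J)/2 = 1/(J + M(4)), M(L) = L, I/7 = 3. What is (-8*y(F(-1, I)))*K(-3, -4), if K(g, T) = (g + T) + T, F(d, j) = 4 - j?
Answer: -176/13 ≈ -13.538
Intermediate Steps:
I = 21 (I = 7*3 = 21)
K(g, T) = g + 2*T (K(g, T) = (T + g) + T = g + 2*T)
y(J) = 2/(4 + J) (y(J) = 2/(J + 4) = 2/(4 + J))
(-8*y(F(-1, I)))*K(-3, -4) = (-16/(4 + (4 - 1*21)))*(-3 + 2*(-4)) = (-16/(4 + (4 - 21)))*(-3 - 8) = -16/(4 - 17)*(-11) = -16/(-13)*(-11) = -16*(-1)/13*(-11) = -8*(-2/13)*(-11) = (16/13)*(-11) = -176/13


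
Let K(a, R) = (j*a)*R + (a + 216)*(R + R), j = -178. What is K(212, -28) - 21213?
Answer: 1011427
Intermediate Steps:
K(a, R) = -178*R*a + 2*R*(216 + a) (K(a, R) = (-178*a)*R + (a + 216)*(R + R) = -178*R*a + (216 + a)*(2*R) = -178*R*a + 2*R*(216 + a))
K(212, -28) - 21213 = 16*(-28)*(27 - 11*212) - 21213 = 16*(-28)*(27 - 2332) - 21213 = 16*(-28)*(-2305) - 21213 = 1032640 - 21213 = 1011427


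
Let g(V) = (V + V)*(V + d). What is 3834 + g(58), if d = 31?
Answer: 14158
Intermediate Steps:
g(V) = 2*V*(31 + V) (g(V) = (V + V)*(V + 31) = (2*V)*(31 + V) = 2*V*(31 + V))
3834 + g(58) = 3834 + 2*58*(31 + 58) = 3834 + 2*58*89 = 3834 + 10324 = 14158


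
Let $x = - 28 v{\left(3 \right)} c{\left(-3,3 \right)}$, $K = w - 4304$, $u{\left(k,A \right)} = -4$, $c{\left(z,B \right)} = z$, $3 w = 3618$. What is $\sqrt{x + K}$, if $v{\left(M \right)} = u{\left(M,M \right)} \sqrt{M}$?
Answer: $\sqrt{-3098 - 336 \sqrt{3}} \approx 60.663 i$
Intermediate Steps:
$w = 1206$ ($w = \frac{1}{3} \cdot 3618 = 1206$)
$v{\left(M \right)} = - 4 \sqrt{M}$
$K = -3098$ ($K = 1206 - 4304 = -3098$)
$x = - 336 \sqrt{3}$ ($x = - 28 \left(- 4 \sqrt{3}\right) \left(-3\right) = 112 \sqrt{3} \left(-3\right) = - 336 \sqrt{3} \approx -581.97$)
$\sqrt{x + K} = \sqrt{- 336 \sqrt{3} - 3098} = \sqrt{-3098 - 336 \sqrt{3}}$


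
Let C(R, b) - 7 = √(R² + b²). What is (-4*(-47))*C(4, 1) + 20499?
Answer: 21815 + 188*√17 ≈ 22590.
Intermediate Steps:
C(R, b) = 7 + √(R² + b²)
(-4*(-47))*C(4, 1) + 20499 = (-4*(-47))*(7 + √(4² + 1²)) + 20499 = 188*(7 + √(16 + 1)) + 20499 = 188*(7 + √17) + 20499 = (1316 + 188*√17) + 20499 = 21815 + 188*√17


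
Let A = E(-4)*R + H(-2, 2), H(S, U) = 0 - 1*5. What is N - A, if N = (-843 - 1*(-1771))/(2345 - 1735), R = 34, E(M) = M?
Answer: 43469/305 ≈ 142.52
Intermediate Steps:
H(S, U) = -5 (H(S, U) = 0 - 5 = -5)
N = 464/305 (N = (-843 + 1771)/610 = 928*(1/610) = 464/305 ≈ 1.5213)
A = -141 (A = -4*34 - 5 = -136 - 5 = -141)
N - A = 464/305 - 1*(-141) = 464/305 + 141 = 43469/305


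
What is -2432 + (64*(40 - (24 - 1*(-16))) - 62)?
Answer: -2494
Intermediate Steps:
-2432 + (64*(40 - (24 - 1*(-16))) - 62) = -2432 + (64*(40 - (24 + 16)) - 62) = -2432 + (64*(40 - 1*40) - 62) = -2432 + (64*(40 - 40) - 62) = -2432 + (64*0 - 62) = -2432 + (0 - 62) = -2432 - 62 = -2494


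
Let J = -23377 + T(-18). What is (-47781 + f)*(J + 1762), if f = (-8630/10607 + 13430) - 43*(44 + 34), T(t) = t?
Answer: 8652022407645/10607 ≈ 8.1569e+8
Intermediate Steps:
J = -23395 (J = -23377 - 18 = -23395)
f = 106867502/10607 (f = (-8630*1/10607 + 13430) - 43*78 = (-8630/10607 + 13430) - 3354 = 142443380/10607 - 3354 = 106867502/10607 ≈ 10075.)
(-47781 + f)*(J + 1762) = (-47781 + 106867502/10607)*(-23395 + 1762) = -399945565/10607*(-21633) = 8652022407645/10607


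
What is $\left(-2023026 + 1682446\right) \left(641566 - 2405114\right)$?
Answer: $600629177840$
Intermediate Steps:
$\left(-2023026 + 1682446\right) \left(641566 - 2405114\right) = \left(-340580\right) \left(-1763548\right) = 600629177840$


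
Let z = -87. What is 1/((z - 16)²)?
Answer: 1/10609 ≈ 9.4260e-5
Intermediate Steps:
1/((z - 16)²) = 1/((-87 - 16)²) = 1/((-103)²) = 1/10609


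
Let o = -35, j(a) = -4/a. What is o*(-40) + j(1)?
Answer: 1396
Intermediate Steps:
o*(-40) + j(1) = -35*(-40) - 4/1 = 1400 - 4*1 = 1400 - 4 = 1396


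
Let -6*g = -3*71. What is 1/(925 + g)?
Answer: 2/1921 ≈ 0.0010411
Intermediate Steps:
g = 71/2 (g = -(-1)*71/2 = -⅙*(-213) = 71/2 ≈ 35.500)
1/(925 + g) = 1/(925 + 71/2) = 1/(1921/2) = 2/1921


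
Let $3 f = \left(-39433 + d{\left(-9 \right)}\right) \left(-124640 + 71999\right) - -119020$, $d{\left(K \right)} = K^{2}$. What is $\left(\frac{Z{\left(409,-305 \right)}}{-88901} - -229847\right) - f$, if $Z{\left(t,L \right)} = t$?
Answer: $- \frac{184110247027238}{266703} \approx -6.9032 \cdot 10^{8}$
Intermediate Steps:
$f = \frac{2071647652}{3}$ ($f = \frac{\left(-39433 + \left(-9\right)^{2}\right) \left(-124640 + 71999\right) - -119020}{3} = \frac{\left(-39433 + 81\right) \left(-52641\right) + 119020}{3} = \frac{\left(-39352\right) \left(-52641\right) + 119020}{3} = \frac{2071528632 + 119020}{3} = \frac{1}{3} \cdot 2071647652 = \frac{2071647652}{3} \approx 6.9055 \cdot 10^{8}$)
$\left(\frac{Z{\left(409,-305 \right)}}{-88901} - -229847\right) - f = \left(\frac{409}{-88901} - -229847\right) - \frac{2071647652}{3} = \left(409 \left(- \frac{1}{88901}\right) + 229847\right) - \frac{2071647652}{3} = \left(- \frac{409}{88901} + 229847\right) - \frac{2071647652}{3} = \frac{20433627738}{88901} - \frac{2071647652}{3} = - \frac{184110247027238}{266703}$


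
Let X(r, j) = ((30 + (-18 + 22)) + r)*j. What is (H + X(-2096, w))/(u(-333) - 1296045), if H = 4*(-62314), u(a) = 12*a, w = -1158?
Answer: -2138540/1300041 ≈ -1.6450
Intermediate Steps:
X(r, j) = j*(34 + r) (X(r, j) = ((30 + 4) + r)*j = (34 + r)*j = j*(34 + r))
H = -249256
(H + X(-2096, w))/(u(-333) - 1296045) = (-249256 - 1158*(34 - 2096))/(12*(-333) - 1296045) = (-249256 - 1158*(-2062))/(-3996 - 1296045) = (-249256 + 2387796)/(-1300041) = 2138540*(-1/1300041) = -2138540/1300041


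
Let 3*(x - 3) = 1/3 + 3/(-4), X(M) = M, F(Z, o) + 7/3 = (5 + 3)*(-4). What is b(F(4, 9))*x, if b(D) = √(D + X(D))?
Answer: 103*I*√618/108 ≈ 23.709*I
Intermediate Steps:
F(Z, o) = -103/3 (F(Z, o) = -7/3 + (5 + 3)*(-4) = -7/3 + 8*(-4) = -7/3 - 32 = -103/3)
x = 103/36 (x = 3 + (1/3 + 3/(-4))/3 = 3 + (1*(⅓) + 3*(-¼))/3 = 3 + (⅓ - ¾)/3 = 3 + (⅓)*(-5/12) = 3 - 5/36 = 103/36 ≈ 2.8611)
b(D) = √2*√D (b(D) = √(D + D) = √(2*D) = √2*√D)
b(F(4, 9))*x = (√2*√(-103/3))*(103/36) = (√2*(I*√309/3))*(103/36) = (I*√618/3)*(103/36) = 103*I*√618/108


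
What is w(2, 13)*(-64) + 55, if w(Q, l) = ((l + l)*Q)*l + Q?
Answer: -43337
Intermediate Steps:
w(Q, l) = Q + 2*Q*l² (w(Q, l) = ((2*l)*Q)*l + Q = (2*Q*l)*l + Q = 2*Q*l² + Q = Q + 2*Q*l²)
w(2, 13)*(-64) + 55 = (2*(1 + 2*13²))*(-64) + 55 = (2*(1 + 2*169))*(-64) + 55 = (2*(1 + 338))*(-64) + 55 = (2*339)*(-64) + 55 = 678*(-64) + 55 = -43392 + 55 = -43337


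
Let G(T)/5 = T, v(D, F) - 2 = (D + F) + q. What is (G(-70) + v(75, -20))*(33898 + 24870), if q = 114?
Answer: -10519472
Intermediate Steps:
v(D, F) = 116 + D + F (v(D, F) = 2 + ((D + F) + 114) = 2 + (114 + D + F) = 116 + D + F)
G(T) = 5*T
(G(-70) + v(75, -20))*(33898 + 24870) = (5*(-70) + (116 + 75 - 20))*(33898 + 24870) = (-350 + 171)*58768 = -179*58768 = -10519472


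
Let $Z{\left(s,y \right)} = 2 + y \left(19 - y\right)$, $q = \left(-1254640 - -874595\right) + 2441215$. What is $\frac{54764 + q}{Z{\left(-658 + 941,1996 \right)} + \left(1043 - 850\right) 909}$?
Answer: $- \frac{2115934}{3770653} \approx -0.56116$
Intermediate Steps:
$q = 2061170$ ($q = \left(-1254640 + 874595\right) + 2441215 = -380045 + 2441215 = 2061170$)
$\frac{54764 + q}{Z{\left(-658 + 941,1996 \right)} + \left(1043 - 850\right) 909} = \frac{54764 + 2061170}{\left(2 - 1996^{2} + 19 \cdot 1996\right) + \left(1043 - 850\right) 909} = \frac{2115934}{\left(2 - 3984016 + 37924\right) + 193 \cdot 909} = \frac{2115934}{\left(2 - 3984016 + 37924\right) + 175437} = \frac{2115934}{-3946090 + 175437} = \frac{2115934}{-3770653} = 2115934 \left(- \frac{1}{3770653}\right) = - \frac{2115934}{3770653}$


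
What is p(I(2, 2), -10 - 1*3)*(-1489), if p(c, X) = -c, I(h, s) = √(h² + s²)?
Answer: 2978*√2 ≈ 4211.5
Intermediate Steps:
p(I(2, 2), -10 - 1*3)*(-1489) = -√(2² + 2²)*(-1489) = -√(4 + 4)*(-1489) = -√8*(-1489) = -2*√2*(-1489) = 2978*√2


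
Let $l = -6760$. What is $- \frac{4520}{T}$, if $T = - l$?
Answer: $- \frac{113}{169} \approx -0.66864$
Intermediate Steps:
$T = 6760$ ($T = \left(-1\right) \left(-6760\right) = 6760$)
$- \frac{4520}{T} = - \frac{4520}{6760} = \left(-4520\right) \frac{1}{6760} = - \frac{113}{169}$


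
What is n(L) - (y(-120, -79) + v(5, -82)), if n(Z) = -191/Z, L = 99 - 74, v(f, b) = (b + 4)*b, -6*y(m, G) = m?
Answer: -160591/25 ≈ -6423.6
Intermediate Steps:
y(m, G) = -m/6
v(f, b) = b*(4 + b) (v(f, b) = (4 + b)*b = b*(4 + b))
L = 25
n(L) - (y(-120, -79) + v(5, -82)) = -191/25 - (-1/6*(-120) - 82*(4 - 82)) = -191*1/25 - (20 - 82*(-78)) = -191/25 - (20 + 6396) = -191/25 - 1*6416 = -191/25 - 6416 = -160591/25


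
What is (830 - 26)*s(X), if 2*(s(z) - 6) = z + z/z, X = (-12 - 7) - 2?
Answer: -3216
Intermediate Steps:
X = -21 (X = -19 - 2 = -21)
s(z) = 13/2 + z/2 (s(z) = 6 + (z + z/z)/2 = 6 + (z + 1)/2 = 6 + (1 + z)/2 = 6 + (½ + z/2) = 13/2 + z/2)
(830 - 26)*s(X) = (830 - 26)*(13/2 + (½)*(-21)) = 804*(13/2 - 21/2) = 804*(-4) = -3216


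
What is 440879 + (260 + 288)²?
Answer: 741183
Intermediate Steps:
440879 + (260 + 288)² = 440879 + 548² = 440879 + 300304 = 741183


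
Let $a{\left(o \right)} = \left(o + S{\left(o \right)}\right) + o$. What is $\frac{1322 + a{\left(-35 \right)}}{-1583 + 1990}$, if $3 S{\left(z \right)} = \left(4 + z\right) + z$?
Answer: $\frac{1230}{407} \approx 3.0221$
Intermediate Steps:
$S{\left(z \right)} = \frac{4}{3} + \frac{2 z}{3}$ ($S{\left(z \right)} = \frac{\left(4 + z\right) + z}{3} = \frac{4 + 2 z}{3} = \frac{4}{3} + \frac{2 z}{3}$)
$a{\left(o \right)} = \frac{4}{3} + \frac{8 o}{3}$ ($a{\left(o \right)} = \left(o + \left(\frac{4}{3} + \frac{2 o}{3}\right)\right) + o = \left(\frac{4}{3} + \frac{5 o}{3}\right) + o = \frac{4}{3} + \frac{8 o}{3}$)
$\frac{1322 + a{\left(-35 \right)}}{-1583 + 1990} = \frac{1322 + \left(\frac{4}{3} + \frac{8}{3} \left(-35\right)\right)}{-1583 + 1990} = \frac{1322 + \left(\frac{4}{3} - \frac{280}{3}\right)}{407} = \left(1322 - 92\right) \frac{1}{407} = 1230 \cdot \frac{1}{407} = \frac{1230}{407}$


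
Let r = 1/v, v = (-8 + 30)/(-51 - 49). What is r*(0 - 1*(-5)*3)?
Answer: -750/11 ≈ -68.182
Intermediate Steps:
v = -11/50 (v = 22/(-100) = 22*(-1/100) = -11/50 ≈ -0.22000)
r = -50/11 (r = 1/(-11/50) = -50/11 ≈ -4.5455)
r*(0 - 1*(-5)*3) = -50*(0 - 1*(-5)*3)/11 = -50*(0 + 5*3)/11 = -50*(0 + 15)/11 = -50/11*15 = -750/11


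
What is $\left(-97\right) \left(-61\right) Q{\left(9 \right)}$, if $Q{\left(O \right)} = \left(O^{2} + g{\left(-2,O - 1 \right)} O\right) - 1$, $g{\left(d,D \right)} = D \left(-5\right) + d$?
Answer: $-1763266$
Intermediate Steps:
$g{\left(d,D \right)} = d - 5 D$ ($g{\left(d,D \right)} = - 5 D + d = d - 5 D$)
$Q{\left(O \right)} = -1 + O^{2} + O \left(3 - 5 O\right)$ ($Q{\left(O \right)} = \left(O^{2} + \left(-2 - 5 \left(O - 1\right)\right) O\right) - 1 = \left(O^{2} + \left(-2 - 5 \left(-1 + O\right)\right) O\right) - 1 = \left(O^{2} + \left(-2 - \left(-5 + 5 O\right)\right) O\right) - 1 = \left(O^{2} + \left(3 - 5 O\right) O\right) - 1 = \left(O^{2} + O \left(3 - 5 O\right)\right) - 1 = -1 + O^{2} + O \left(3 - 5 O\right)$)
$\left(-97\right) \left(-61\right) Q{\left(9 \right)} = \left(-97\right) \left(-61\right) \left(-1 - 4 \cdot 9^{2} + 3 \cdot 9\right) = 5917 \left(-1 - 324 + 27\right) = 5917 \left(-298\right) = -1763266$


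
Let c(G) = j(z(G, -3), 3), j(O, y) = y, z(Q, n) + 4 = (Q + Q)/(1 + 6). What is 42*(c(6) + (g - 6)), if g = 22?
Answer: 798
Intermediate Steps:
z(Q, n) = -4 + 2*Q/7 (z(Q, n) = -4 + (Q + Q)/(1 + 6) = -4 + (2*Q)/7 = -4 + (2*Q)*(1/7) = -4 + 2*Q/7)
c(G) = 3
42*(c(6) + (g - 6)) = 42*(3 + (22 - 6)) = 42*(3 + 16) = 42*19 = 798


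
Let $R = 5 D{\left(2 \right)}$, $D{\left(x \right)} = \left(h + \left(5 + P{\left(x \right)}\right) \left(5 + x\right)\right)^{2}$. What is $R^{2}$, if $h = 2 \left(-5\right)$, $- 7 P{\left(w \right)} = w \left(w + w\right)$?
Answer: $2088025$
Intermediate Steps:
$P{\left(w \right)} = - \frac{2 w^{2}}{7}$ ($P{\left(w \right)} = - \frac{w \left(w + w\right)}{7} = - \frac{w 2 w}{7} = - \frac{2 w^{2}}{7}$)
$h = -10$
$D{\left(x \right)} = \left(-10 + \left(5 + x\right) \left(5 - \frac{2 x^{2}}{7}\right)\right)^{2}$ ($D{\left(x \right)} = \left(-10 + \left(5 - \frac{2 x^{2}}{7}\right) \left(5 + x\right)\right)^{2} = \left(-10 + \left(5 + x\right) \left(5 - \frac{2 x^{2}}{7}\right)\right)^{2}$)
$R = 1445$ ($R = 5 \frac{\left(105 - 10 \cdot 2^{2} - 2 \cdot 2^{3} + 35 \cdot 2\right)^{2}}{49} = 5 \frac{\left(105 - 40 - 16 + 70\right)^{2}}{49} = 5 \frac{119^{2}}{49} = 5 \cdot \frac{1}{49} \cdot 14161 = 5 \cdot 289 = 1445$)
$R^{2} = 1445^{2} = 2088025$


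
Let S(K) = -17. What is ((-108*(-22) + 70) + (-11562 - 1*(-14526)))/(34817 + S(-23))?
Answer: 541/3480 ≈ 0.15546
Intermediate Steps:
((-108*(-22) + 70) + (-11562 - 1*(-14526)))/(34817 + S(-23)) = ((-108*(-22) + 70) + (-11562 - 1*(-14526)))/(34817 - 17) = ((2376 + 70) + (-11562 + 14526))/34800 = (2446 + 2964)*(1/34800) = 5410*(1/34800) = 541/3480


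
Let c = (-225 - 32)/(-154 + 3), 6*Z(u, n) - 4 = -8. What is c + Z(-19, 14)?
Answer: 469/453 ≈ 1.0353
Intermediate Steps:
Z(u, n) = -2/3 (Z(u, n) = 2/3 + (1/6)*(-8) = 2/3 - 4/3 = -2/3)
c = 257/151 (c = -257/(-151) = -257*(-1/151) = 257/151 ≈ 1.7020)
c + Z(-19, 14) = 257/151 - 2/3 = 469/453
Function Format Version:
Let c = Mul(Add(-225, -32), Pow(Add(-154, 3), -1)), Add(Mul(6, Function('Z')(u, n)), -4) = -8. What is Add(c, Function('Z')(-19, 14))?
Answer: Rational(469, 453) ≈ 1.0353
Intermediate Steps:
Function('Z')(u, n) = Rational(-2, 3) (Function('Z')(u, n) = Add(Rational(2, 3), Mul(Rational(1, 6), -8)) = Add(Rational(2, 3), Rational(-4, 3)) = Rational(-2, 3))
c = Rational(257, 151) (c = Mul(-257, Pow(-151, -1)) = Mul(-257, Rational(-1, 151)) = Rational(257, 151) ≈ 1.7020)
Add(c, Function('Z')(-19, 14)) = Add(Rational(257, 151), Rational(-2, 3)) = Rational(469, 453)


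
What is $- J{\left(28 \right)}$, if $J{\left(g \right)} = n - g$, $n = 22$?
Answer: $6$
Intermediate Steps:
$J{\left(g \right)} = 22 - g$
$- J{\left(28 \right)} = - (22 - 28) = \left(-1\right) \left(-6\right) = 6$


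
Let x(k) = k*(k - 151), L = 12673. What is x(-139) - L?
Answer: 27637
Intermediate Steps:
x(k) = k*(-151 + k)
x(-139) - L = -139*(-151 - 139) - 1*12673 = -139*(-290) - 12673 = 40310 - 12673 = 27637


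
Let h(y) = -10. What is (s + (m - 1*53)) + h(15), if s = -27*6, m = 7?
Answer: -218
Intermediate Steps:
s = -162
(s + (m - 1*53)) + h(15) = (-162 + (7 - 1*53)) - 10 = (-162 + (7 - 53)) - 10 = (-162 - 46) - 10 = -208 - 10 = -218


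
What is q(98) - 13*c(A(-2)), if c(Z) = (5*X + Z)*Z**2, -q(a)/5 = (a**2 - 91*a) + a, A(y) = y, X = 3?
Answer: -4596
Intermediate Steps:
q(a) = -5*a**2 + 450*a (q(a) = -5*((a**2 - 91*a) + a) = -5*(a**2 - 90*a) = -5*a**2 + 450*a)
c(Z) = Z**2*(15 + Z) (c(Z) = (5*3 + Z)*Z**2 = (15 + Z)*Z**2 = Z**2*(15 + Z))
q(98) - 13*c(A(-2)) = 5*98*(90 - 1*98) - 13*(-2)**2*(15 - 2) = 5*98*(90 - 98) - 52*13 = 5*98*(-8) - 13*52 = -3920 - 676 = -4596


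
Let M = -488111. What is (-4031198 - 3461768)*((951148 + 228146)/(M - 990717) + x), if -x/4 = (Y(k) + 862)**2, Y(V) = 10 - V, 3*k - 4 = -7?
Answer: 649615943945908761/28439 ≈ 2.2842e+13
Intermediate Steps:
k = -1 (k = 4/3 + (1/3)*(-7) = 4/3 - 7/3 = -1)
x = -3048516 (x = -4*((10 - 1*(-1)) + 862)**2 = -4*((10 + 1) + 862)**2 = -4*(11 + 862)**2 = -4*873**2 = -4*762129 = -3048516)
(-4031198 - 3461768)*((951148 + 228146)/(M - 990717) + x) = (-4031198 - 3461768)*((951148 + 228146)/(-488111 - 990717) - 3048516) = -7492966*(1179294/(-1478828) - 3048516) = -7492966*(1179294*(-1/1478828) - 3048516) = -7492966*(-589647/739414 - 3048516) = -7492966*(-2254115999271/739414) = 649615943945908761/28439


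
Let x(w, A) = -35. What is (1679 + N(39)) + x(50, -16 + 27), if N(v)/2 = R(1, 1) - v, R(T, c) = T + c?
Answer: 1570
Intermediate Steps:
N(v) = 4 - 2*v (N(v) = 2*((1 + 1) - v) = 2*(2 - v) = 4 - 2*v)
(1679 + N(39)) + x(50, -16 + 27) = (1679 + (4 - 2*39)) - 35 = (1679 + (4 - 78)) - 35 = (1679 - 74) - 35 = 1605 - 35 = 1570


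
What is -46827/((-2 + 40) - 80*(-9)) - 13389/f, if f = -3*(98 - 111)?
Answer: -3991705/9854 ≈ -405.08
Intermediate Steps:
f = 39 (f = -3*(-13) = 39)
-46827/((-2 + 40) - 80*(-9)) - 13389/f = -46827/((-2 + 40) - 80*(-9)) - 13389/39 = -46827/(38 + 720) - 13389*1/39 = -46827/758 - 4463/13 = -3991705/9854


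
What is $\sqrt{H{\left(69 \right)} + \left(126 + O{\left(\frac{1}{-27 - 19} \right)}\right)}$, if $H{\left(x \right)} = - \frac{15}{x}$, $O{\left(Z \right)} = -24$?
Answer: $\frac{\sqrt{53843}}{23} \approx 10.089$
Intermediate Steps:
$H{\left(x \right)} = - \frac{15}{x}$
$\sqrt{H{\left(69 \right)} + \left(126 + O{\left(\frac{1}{-27 - 19} \right)}\right)} = \sqrt{- \frac{15}{69} + \left(126 - 24\right)} = \sqrt{\left(-15\right) \frac{1}{69} + 102} = \sqrt{- \frac{5}{23} + 102} = \sqrt{\frac{2341}{23}} = \frac{\sqrt{53843}}{23}$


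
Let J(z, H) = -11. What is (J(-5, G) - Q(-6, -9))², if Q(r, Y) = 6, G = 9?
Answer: 289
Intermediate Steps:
(J(-5, G) - Q(-6, -9))² = (-11 - 1*6)² = (-11 - 6)² = (-17)² = 289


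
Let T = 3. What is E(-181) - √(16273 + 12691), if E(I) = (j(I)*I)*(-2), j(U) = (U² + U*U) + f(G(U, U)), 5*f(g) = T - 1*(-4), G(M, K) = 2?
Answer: 118597354/5 - 2*√7241 ≈ 2.3719e+7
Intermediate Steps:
f(g) = 7/5 (f(g) = (3 - 1*(-4))/5 = (3 + 4)/5 = (⅕)*7 = 7/5)
j(U) = 7/5 + 2*U² (j(U) = (U² + U*U) + 7/5 = (U² + U²) + 7/5 = 2*U² + 7/5 = 7/5 + 2*U²)
E(I) = -2*I*(7/5 + 2*I²) (E(I) = ((7/5 + 2*I²)*I)*(-2) = (I*(7/5 + 2*I²))*(-2) = -2*I*(7/5 + 2*I²))
E(-181) - √(16273 + 12691) = (-4*(-181)³ - 14/5*(-181)) - √(16273 + 12691) = (-4*(-5929741) + 2534/5) - √28964 = (23718964 + 2534/5) - 2*√7241 = 118597354/5 - 2*√7241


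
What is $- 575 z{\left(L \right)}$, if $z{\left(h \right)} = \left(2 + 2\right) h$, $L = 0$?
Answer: $0$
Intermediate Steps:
$z{\left(h \right)} = 4 h$
$- 575 z{\left(L \right)} = - 575 \cdot 4 \cdot 0 = \left(-575\right) 0 = 0$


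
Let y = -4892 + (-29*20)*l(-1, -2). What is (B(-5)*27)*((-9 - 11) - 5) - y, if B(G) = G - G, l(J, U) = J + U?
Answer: 3152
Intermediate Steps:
B(G) = 0
y = -3152 (y = -4892 + (-29*20)*(-1 - 2) = -4892 - 580*(-3) = -4892 + 1740 = -3152)
(B(-5)*27)*((-9 - 11) - 5) - y = (0*27)*((-9 - 11) - 5) - 1*(-3152) = 0*(-20 - 5) + 3152 = 0*(-25) + 3152 = 0 + 3152 = 3152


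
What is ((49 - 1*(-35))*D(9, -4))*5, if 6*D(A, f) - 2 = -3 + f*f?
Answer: 1050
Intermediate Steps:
D(A, f) = -1/6 + f**2/6 (D(A, f) = 1/3 + (-3 + f*f)/6 = 1/3 + (-3 + f**2)/6 = 1/3 + (-1/2 + f**2/6) = -1/6 + f**2/6)
((49 - 1*(-35))*D(9, -4))*5 = ((49 - 1*(-35))*(-1/6 + (1/6)*(-4)**2))*5 = ((49 + 35)*(-1/6 + (1/6)*16))*5 = (84*(-1/6 + 8/3))*5 = (84*(5/2))*5 = 210*5 = 1050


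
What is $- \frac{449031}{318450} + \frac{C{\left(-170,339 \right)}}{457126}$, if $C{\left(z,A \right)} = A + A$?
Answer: $- \frac{3106785391}{2205632950} \approx -1.4086$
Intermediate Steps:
$C{\left(z,A \right)} = 2 A$
$- \frac{449031}{318450} + \frac{C{\left(-170,339 \right)}}{457126} = - \frac{449031}{318450} + \frac{2 \cdot 339}{457126} = \left(-449031\right) \frac{1}{318450} + 678 \cdot \frac{1}{457126} = - \frac{13607}{9650} + \frac{339}{228563} = - \frac{3106785391}{2205632950}$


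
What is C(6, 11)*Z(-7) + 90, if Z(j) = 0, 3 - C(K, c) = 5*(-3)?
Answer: 90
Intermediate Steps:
C(K, c) = 18 (C(K, c) = 3 - 5*(-3) = 3 - 1*(-15) = 3 + 15 = 18)
C(6, 11)*Z(-7) + 90 = 18*0 + 90 = 0 + 90 = 90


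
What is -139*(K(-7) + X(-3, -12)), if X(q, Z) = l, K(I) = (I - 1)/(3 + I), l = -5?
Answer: 417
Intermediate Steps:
K(I) = (-1 + I)/(3 + I)
X(q, Z) = -5
-139*(K(-7) + X(-3, -12)) = -139*((-1 - 7)/(3 - 7) - 5) = -139*(-8/(-4) - 5) = -139*(-¼*(-8) - 5) = -139*(2 - 5) = -139*(-3) = 417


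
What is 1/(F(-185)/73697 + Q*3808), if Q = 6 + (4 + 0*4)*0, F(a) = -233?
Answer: 73697/1683828823 ≈ 4.3768e-5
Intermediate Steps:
Q = 6 (Q = 6 + (4 + 0)*0 = 6 + 4*0 = 6 + 0 = 6)
1/(F(-185)/73697 + Q*3808) = 1/(-233/73697 + 6*3808) = 1/(-233*1/73697 + 22848) = 1/(-233/73697 + 22848) = 1/(1683828823/73697) = 73697/1683828823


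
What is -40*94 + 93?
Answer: -3667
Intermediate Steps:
-40*94 + 93 = -3760 + 93 = -3667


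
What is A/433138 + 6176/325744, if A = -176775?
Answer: -3431770957/8818256542 ≈ -0.38917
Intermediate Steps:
A/433138 + 6176/325744 = -176775/433138 + 6176/325744 = -176775*1/433138 + 6176*(1/325744) = -176775/433138 + 386/20359 = -3431770957/8818256542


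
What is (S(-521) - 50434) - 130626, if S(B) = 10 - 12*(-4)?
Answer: -181002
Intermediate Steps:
S(B) = 58 (S(B) = 10 + 48 = 58)
(S(-521) - 50434) - 130626 = (58 - 50434) - 130626 = -50376 - 130626 = -181002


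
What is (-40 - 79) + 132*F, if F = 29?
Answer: 3709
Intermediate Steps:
(-40 - 79) + 132*F = (-40 - 79) + 132*29 = -119 + 3828 = 3709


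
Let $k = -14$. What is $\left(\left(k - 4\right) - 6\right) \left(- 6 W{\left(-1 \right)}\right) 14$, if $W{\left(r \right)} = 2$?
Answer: $4032$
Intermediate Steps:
$\left(\left(k - 4\right) - 6\right) \left(- 6 W{\left(-1 \right)}\right) 14 = \left(\left(-14 - 4\right) - 6\right) \left(\left(-6\right) 2\right) 14 = \left(-18 - 6\right) \left(-12\right) 14 = \left(-24\right) \left(-12\right) 14 = 288 \cdot 14 = 4032$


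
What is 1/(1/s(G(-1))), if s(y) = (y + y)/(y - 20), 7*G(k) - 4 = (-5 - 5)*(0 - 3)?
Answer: -34/53 ≈ -0.64151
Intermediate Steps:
G(k) = 34/7 (G(k) = 4/7 + ((-5 - 5)*(0 - 3))/7 = 4/7 + (-10*(-3))/7 = 4/7 + (⅐)*30 = 4/7 + 30/7 = 34/7)
s(y) = 2*y/(-20 + y) (s(y) = (2*y)/(-20 + y) = 2*y/(-20 + y))
1/(1/s(G(-1))) = 1/(1/(2*(34/7)/(-20 + 34/7))) = 1/(1/(2*(34/7)/(-106/7))) = 1/(1/(2*(34/7)*(-7/106))) = 1/(1/(-34/53)) = 1/(-53/34) = -34/53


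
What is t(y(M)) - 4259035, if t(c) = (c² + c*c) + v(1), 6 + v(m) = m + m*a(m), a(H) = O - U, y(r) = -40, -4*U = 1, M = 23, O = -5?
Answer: -17023379/4 ≈ -4.2558e+6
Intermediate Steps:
U = -¼ (U = -¼*1 = -¼ ≈ -0.25000)
a(H) = -19/4 (a(H) = -5 - 1*(-¼) = -5 + ¼ = -19/4)
v(m) = -6 - 15*m/4 (v(m) = -6 + (m + m*(-19/4)) = -6 + (m - 19*m/4) = -6 - 15*m/4)
t(c) = -39/4 + 2*c² (t(c) = (c² + c*c) + (-6 - 15/4*1) = (c² + c²) + (-6 - 15/4) = 2*c² - 39/4 = -39/4 + 2*c²)
t(y(M)) - 4259035 = (-39/4 + 2*(-40)²) - 4259035 = (-39/4 + 2*1600) - 4259035 = (-39/4 + 3200) - 4259035 = 12761/4 - 4259035 = -17023379/4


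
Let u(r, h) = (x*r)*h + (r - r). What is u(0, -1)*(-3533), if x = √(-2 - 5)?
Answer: 0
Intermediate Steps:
x = I*√7 (x = √(-7) = I*√7 ≈ 2.6458*I)
u(r, h) = I*h*r*√7 (u(r, h) = ((I*√7)*r)*h + (r - r) = (I*r*√7)*h + 0 = I*h*r*√7 + 0 = I*h*r*√7)
u(0, -1)*(-3533) = (I*(-1)*0*√7)*(-3533) = 0*(-3533) = 0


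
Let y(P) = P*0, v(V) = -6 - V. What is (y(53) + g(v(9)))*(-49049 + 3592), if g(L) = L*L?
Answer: -10227825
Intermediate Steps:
g(L) = L²
y(P) = 0
(y(53) + g(v(9)))*(-49049 + 3592) = (0 + (-6 - 1*9)²)*(-49049 + 3592) = (0 + (-6 - 9)²)*(-45457) = (0 + (-15)²)*(-45457) = (0 + 225)*(-45457) = 225*(-45457) = -10227825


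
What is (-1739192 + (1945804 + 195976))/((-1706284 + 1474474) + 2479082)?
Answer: 100647/561818 ≈ 0.17915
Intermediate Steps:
(-1739192 + (1945804 + 195976))/((-1706284 + 1474474) + 2479082) = (-1739192 + 2141780)/(-231810 + 2479082) = 402588/2247272 = 402588*(1/2247272) = 100647/561818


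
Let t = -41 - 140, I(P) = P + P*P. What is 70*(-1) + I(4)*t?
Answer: -3690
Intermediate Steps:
I(P) = P + P²
t = -181
70*(-1) + I(4)*t = 70*(-1) + (4*(1 + 4))*(-181) = -70 + (4*5)*(-181) = -70 + 20*(-181) = -70 - 3620 = -3690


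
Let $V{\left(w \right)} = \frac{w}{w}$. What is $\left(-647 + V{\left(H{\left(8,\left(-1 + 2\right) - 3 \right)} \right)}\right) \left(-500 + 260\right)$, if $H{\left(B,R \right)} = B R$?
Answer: $155040$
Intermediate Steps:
$V{\left(w \right)} = 1$
$\left(-647 + V{\left(H{\left(8,\left(-1 + 2\right) - 3 \right)} \right)}\right) \left(-500 + 260\right) = \left(-647 + 1\right) \left(-500 + 260\right) = \left(-646\right) \left(-240\right) = 155040$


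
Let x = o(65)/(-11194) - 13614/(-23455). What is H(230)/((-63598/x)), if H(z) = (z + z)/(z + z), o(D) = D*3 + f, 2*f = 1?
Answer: -295619327/33395980122920 ≈ -8.8519e-6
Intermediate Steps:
f = 1/2 (f = (1/2)*1 = 1/2 ≈ 0.50000)
o(D) = 1/2 + 3*D (o(D) = D*3 + 1/2 = 3*D + 1/2 = 1/2 + 3*D)
x = 295619327/525110540 (x = (1/2 + 3*65)/(-11194) - 13614/(-23455) = (1/2 + 195)*(-1/11194) - 13614*(-1/23455) = (391/2)*(-1/11194) + 13614/23455 = -391/22388 + 13614/23455 = 295619327/525110540 ≈ 0.56297)
H(z) = 1 (H(z) = (2*z)/((2*z)) = (2*z)*(1/(2*z)) = 1)
H(230)/((-63598/x)) = 1/(-63598/295619327/525110540) = 1/(-63598*525110540/295619327) = 1/(-33395980122920/295619327) = 1*(-295619327/33395980122920) = -295619327/33395980122920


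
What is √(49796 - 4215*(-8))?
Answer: 2*√20879 ≈ 288.99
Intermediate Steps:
√(49796 - 4215*(-8)) = √(49796 + 33720) = √83516 = 2*√20879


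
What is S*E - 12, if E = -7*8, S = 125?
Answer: -7012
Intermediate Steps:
E = -56
S*E - 12 = 125*(-56) - 12 = -7000 - 12 = -7012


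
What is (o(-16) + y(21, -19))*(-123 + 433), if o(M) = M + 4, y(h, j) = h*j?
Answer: -127410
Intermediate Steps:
o(M) = 4 + M
(o(-16) + y(21, -19))*(-123 + 433) = ((4 - 16) + 21*(-19))*(-123 + 433) = (-12 - 399)*310 = -411*310 = -127410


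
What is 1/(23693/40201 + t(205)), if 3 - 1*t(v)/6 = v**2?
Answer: -40201/10135934839 ≈ -3.9662e-6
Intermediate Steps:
t(v) = 18 - 6*v**2
1/(23693/40201 + t(205)) = 1/(23693/40201 + (18 - 6*205**2)) = 1/(23693*(1/40201) + (18 - 6*42025)) = 1/(23693/40201 + (18 - 252150)) = 1/(23693/40201 - 252132) = 1/(-10135934839/40201) = -40201/10135934839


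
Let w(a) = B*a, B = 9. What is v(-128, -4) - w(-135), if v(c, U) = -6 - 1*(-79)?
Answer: 1288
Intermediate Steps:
v(c, U) = 73 (v(c, U) = -6 + 79 = 73)
w(a) = 9*a
v(-128, -4) - w(-135) = 73 - 9*(-135) = 73 - 1*(-1215) = 73 + 1215 = 1288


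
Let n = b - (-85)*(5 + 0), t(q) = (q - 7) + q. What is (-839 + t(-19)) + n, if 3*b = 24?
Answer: -451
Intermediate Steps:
t(q) = -7 + 2*q (t(q) = (-7 + q) + q = -7 + 2*q)
b = 8 (b = (⅓)*24 = 8)
n = 433 (n = 8 - (-85)*(5 + 0) = 8 - (-85)*5 = 8 - 17*(-25) = 8 + 425 = 433)
(-839 + t(-19)) + n = (-839 + (-7 + 2*(-19))) + 433 = (-839 + (-7 - 38)) + 433 = (-839 - 45) + 433 = -884 + 433 = -451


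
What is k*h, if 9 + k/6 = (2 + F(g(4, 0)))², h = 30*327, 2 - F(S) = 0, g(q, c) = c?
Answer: 412020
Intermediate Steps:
F(S) = 2 (F(S) = 2 - 1*0 = 2 + 0 = 2)
h = 9810
k = 42 (k = -54 + 6*(2 + 2)² = -54 + 6*4² = -54 + 6*16 = -54 + 96 = 42)
k*h = 42*9810 = 412020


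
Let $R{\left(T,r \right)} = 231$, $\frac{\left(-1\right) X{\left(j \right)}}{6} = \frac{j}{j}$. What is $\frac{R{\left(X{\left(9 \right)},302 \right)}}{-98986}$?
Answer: $- \frac{231}{98986} \approx -0.0023337$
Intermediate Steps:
$X{\left(j \right)} = -6$ ($X{\left(j \right)} = - 6 \frac{j}{j} = \left(-6\right) 1 = -6$)
$\frac{R{\left(X{\left(9 \right)},302 \right)}}{-98986} = \frac{231}{-98986} = 231 \left(- \frac{1}{98986}\right) = - \frac{231}{98986}$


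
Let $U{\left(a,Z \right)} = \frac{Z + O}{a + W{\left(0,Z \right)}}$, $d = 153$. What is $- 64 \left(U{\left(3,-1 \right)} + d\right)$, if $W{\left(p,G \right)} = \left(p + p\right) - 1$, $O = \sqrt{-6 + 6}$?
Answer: $-9760$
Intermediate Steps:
$O = 0$ ($O = \sqrt{0} = 0$)
$W{\left(p,G \right)} = -1 + 2 p$ ($W{\left(p,G \right)} = 2 p - 1 = -1 + 2 p$)
$U{\left(a,Z \right)} = \frac{Z}{-1 + a}$ ($U{\left(a,Z \right)} = \frac{Z + 0}{a + \left(-1 + 2 \cdot 0\right)} = \frac{Z}{a + \left(-1 + 0\right)} = \frac{Z}{a - 1} = \frac{Z}{-1 + a}$)
$- 64 \left(U{\left(3,-1 \right)} + d\right) = - 64 \left(- \frac{1}{-1 + 3} + 153\right) = - 64 \left(- \frac{1}{2} + 153\right) = \left(-64\right) \frac{305}{2} = -9760$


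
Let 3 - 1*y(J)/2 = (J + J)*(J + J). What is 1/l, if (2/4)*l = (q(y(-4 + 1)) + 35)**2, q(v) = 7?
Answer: 1/3528 ≈ 0.00028345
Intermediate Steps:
y(J) = 6 - 8*J**2 (y(J) = 6 - 2*(J + J)*(J + J) = 6 - 2*2*J*2*J = 6 - 8*J**2)
l = 3528 (l = 2*(7 + 35)**2 = 2*42**2 = 2*1764 = 3528)
1/l = 1/3528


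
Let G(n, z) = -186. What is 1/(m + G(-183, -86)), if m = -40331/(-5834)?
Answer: -5834/1044793 ≈ -0.0055839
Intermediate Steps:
m = 40331/5834 (m = -40331*(-1/5834) = 40331/5834 ≈ 6.9131)
1/(m + G(-183, -86)) = 1/(40331/5834 - 186) = 1/(-1044793/5834) = -5834/1044793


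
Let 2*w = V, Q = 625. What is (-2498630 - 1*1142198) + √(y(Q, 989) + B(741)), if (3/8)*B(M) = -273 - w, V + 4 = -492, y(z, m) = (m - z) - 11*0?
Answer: -3640828 + 2*√669/3 ≈ -3.6408e+6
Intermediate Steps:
y(z, m) = m - z (y(z, m) = (m - z) + 0 = m - z)
V = -496 (V = -4 - 492 = -496)
w = -248 (w = (½)*(-496) = -248)
B(M) = -200/3 (B(M) = 8*(-273 - 1*(-248))/3 = 8*(-273 + 248)/3 = (8/3)*(-25) = -200/3)
(-2498630 - 1*1142198) + √(y(Q, 989) + B(741)) = (-2498630 - 1*1142198) + √((989 - 1*625) - 200/3) = (-2498630 - 1142198) + √((989 - 625) - 200/3) = -3640828 + √(364 - 200/3) = -3640828 + √(892/3) = -3640828 + 2*√669/3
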